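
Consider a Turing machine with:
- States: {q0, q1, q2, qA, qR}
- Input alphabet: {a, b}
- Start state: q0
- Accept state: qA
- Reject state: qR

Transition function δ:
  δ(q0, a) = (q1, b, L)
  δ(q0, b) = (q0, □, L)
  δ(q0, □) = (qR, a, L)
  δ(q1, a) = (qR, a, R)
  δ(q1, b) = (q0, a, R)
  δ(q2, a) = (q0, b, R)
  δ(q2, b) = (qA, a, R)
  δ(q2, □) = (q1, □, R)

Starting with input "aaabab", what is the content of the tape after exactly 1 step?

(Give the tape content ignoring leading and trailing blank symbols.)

Execution trace:
Initial: [q0]aaabab
Step 1: δ(q0, a) = (q1, b, L) → [q1]□baabab

No transition is defined for δ(q1, □). By convention the machine halts and rejects.

After 1 step, the tape (ignoring leading/trailing blanks) is: baabab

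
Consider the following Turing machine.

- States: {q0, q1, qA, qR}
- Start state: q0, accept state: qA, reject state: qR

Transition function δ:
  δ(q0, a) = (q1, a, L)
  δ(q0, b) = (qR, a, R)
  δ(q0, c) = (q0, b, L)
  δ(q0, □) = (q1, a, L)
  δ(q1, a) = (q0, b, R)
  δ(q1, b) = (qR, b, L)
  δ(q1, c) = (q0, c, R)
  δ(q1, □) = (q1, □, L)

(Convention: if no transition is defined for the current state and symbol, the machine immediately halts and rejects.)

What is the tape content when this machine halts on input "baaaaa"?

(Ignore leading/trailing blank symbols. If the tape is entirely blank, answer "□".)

Execution trace:
Initial: [q0]baaaaa
Step 1: δ(q0, b) = (qR, a, R) → a[qR]aaaaa

The machine reaches the reject state qR and halts.

Final tape (ignoring leading/trailing blanks): aaaaaa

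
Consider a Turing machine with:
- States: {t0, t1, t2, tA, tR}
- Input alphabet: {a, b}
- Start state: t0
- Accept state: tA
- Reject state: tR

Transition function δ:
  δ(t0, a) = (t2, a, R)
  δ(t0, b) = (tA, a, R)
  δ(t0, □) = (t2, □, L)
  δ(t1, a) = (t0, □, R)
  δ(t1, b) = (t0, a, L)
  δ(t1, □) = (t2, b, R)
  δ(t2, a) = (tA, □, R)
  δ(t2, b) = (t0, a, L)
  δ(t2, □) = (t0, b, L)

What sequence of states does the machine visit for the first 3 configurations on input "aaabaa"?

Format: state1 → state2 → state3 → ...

Execution trace:
Initial: [t0]aaabaa
Step 1: δ(t0, a) = (t2, a, R) → a[t2]aabaa
Step 2: δ(t2, a) = (tA, □, R) → a□[tA]abaa

The machine reaches the accept state tA and halts.

State sequence: t0 → t2 → tA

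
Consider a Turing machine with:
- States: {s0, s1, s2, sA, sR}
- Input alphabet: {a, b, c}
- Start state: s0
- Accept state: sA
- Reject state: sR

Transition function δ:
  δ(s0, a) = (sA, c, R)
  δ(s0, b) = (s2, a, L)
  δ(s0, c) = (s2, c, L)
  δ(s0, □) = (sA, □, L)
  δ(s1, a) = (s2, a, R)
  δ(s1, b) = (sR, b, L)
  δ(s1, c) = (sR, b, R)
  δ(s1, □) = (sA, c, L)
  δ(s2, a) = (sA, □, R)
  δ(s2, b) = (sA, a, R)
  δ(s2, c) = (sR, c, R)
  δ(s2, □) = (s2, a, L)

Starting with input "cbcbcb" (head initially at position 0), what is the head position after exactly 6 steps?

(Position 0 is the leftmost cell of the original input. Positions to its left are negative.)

Execution trace (head position shown):
Step 0: [s0]cbcbcb  (head at position 0)
Step 1: move left → [s2]□cbcbcb  (head at position -1)
Step 2: move left → [s2]□acbcbcb  (head at position -2)
Step 3: move left → [s2]□aacbcbcb  (head at position -3)
Step 4: move left → [s2]□aaacbcbcb  (head at position -4)
Step 5: move left → [s2]□aaaacbcbcb  (head at position -5)
Step 6: move left → [s2]□aaaaacbcbcb  (head at position -6)

After 6 steps, the head is at position -6.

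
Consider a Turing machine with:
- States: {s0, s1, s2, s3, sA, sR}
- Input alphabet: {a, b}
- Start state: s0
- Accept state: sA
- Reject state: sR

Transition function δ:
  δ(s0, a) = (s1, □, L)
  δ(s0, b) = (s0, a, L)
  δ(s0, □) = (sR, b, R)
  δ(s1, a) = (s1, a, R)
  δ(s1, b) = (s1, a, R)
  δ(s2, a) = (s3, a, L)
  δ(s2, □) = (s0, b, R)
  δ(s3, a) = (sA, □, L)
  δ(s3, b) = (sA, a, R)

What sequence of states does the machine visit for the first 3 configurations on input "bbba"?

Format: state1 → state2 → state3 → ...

Execution trace:
Initial: [s0]bbba
Step 1: δ(s0, b) = (s0, a, L) → [s0]□abba
Step 2: δ(s0, □) = (sR, b, R) → b[sR]abba

The machine reaches the reject state sR and halts.

State sequence: s0 → s0 → sR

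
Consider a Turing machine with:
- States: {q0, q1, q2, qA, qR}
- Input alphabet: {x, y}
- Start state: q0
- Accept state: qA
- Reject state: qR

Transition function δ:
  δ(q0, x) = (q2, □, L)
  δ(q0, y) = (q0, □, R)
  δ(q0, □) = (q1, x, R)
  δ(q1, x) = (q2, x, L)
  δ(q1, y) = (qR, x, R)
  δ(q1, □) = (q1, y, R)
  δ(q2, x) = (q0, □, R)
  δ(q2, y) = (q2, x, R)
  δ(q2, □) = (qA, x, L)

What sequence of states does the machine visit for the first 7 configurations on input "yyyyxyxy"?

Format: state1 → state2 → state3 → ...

Execution trace:
Initial: [q0]yyyyxyxy
Step 1: δ(q0, y) = (q0, □, R) → □[q0]yyyxyxy
Step 2: δ(q0, y) = (q0, □, R) → □□[q0]yyxyxy
Step 3: δ(q0, y) = (q0, □, R) → □□□[q0]yxyxy
Step 4: δ(q0, y) = (q0, □, R) → □□□□[q0]xyxy
Step 5: δ(q0, x) = (q2, □, L) → □□□[q2]□□yxy
Step 6: δ(q2, □) = (qA, x, L) → □□[qA]□x□yxy

The machine reaches the accept state qA and halts.

State sequence: q0 → q0 → q0 → q0 → q0 → q2 → qA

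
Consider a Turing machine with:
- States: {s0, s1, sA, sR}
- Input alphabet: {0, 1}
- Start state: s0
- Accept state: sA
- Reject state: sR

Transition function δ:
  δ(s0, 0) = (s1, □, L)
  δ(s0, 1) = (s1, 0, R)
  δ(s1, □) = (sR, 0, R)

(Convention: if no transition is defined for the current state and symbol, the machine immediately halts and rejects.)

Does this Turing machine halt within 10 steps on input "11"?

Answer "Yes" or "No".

Execution trace:
Initial: [s0]11
Step 1: δ(s0, 1) = (s1, 0, R) → 0[s1]1

No transition is defined for δ(s1, 1). By convention the machine halts and rejects.
The machine halted after 1 step (within the 10-step bound).

Answer: Yes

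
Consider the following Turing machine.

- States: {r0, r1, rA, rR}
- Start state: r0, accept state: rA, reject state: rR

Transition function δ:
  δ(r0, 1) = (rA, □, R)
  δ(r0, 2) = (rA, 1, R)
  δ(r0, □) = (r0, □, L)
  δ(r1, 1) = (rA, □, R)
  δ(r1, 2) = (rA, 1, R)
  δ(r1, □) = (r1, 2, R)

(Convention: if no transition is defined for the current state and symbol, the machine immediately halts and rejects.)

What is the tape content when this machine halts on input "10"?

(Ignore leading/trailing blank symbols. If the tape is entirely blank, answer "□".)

Execution trace:
Initial: [r0]10
Step 1: δ(r0, 1) = (rA, □, R) → □[rA]0

The machine reaches the accept state rA and halts.

Final tape (ignoring leading/trailing blanks): 0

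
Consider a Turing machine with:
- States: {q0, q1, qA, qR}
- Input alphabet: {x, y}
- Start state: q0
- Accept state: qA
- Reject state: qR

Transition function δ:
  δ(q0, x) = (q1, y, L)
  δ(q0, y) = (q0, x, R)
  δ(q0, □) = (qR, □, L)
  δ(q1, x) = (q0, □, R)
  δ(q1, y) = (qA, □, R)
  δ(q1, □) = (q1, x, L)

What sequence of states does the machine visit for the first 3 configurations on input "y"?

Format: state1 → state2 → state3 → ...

Execution trace:
Initial: [q0]y
Step 1: δ(q0, y) = (q0, x, R) → x[q0]□
Step 2: δ(q0, □) = (qR, □, L) → [qR]x□

The machine reaches the reject state qR and halts.

State sequence: q0 → q0 → qR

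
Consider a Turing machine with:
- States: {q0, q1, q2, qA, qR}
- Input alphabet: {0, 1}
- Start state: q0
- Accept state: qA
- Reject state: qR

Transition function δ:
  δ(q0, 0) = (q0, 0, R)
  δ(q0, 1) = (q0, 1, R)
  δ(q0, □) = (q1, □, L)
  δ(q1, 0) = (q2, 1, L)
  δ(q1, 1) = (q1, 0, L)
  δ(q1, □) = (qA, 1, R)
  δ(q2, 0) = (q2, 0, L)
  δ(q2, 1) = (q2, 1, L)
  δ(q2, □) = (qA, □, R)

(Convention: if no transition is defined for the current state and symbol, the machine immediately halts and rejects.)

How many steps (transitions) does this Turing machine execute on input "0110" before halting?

Execution trace:
Initial: [q0]0110
Step 1: δ(q0, 0) = (q0, 0, R) → 0[q0]110
Step 2: δ(q0, 1) = (q0, 1, R) → 01[q0]10
Step 3: δ(q0, 1) = (q0, 1, R) → 011[q0]0
Step 4: δ(q0, 0) = (q0, 0, R) → 0110[q0]□
Step 5: δ(q0, □) = (q1, □, L) → 011[q1]0□
Step 6: δ(q1, 0) = (q2, 1, L) → 01[q2]11□
Step 7: δ(q2, 1) = (q2, 1, L) → 0[q2]111□
Step 8: δ(q2, 1) = (q2, 1, L) → [q2]0111□
Step 9: δ(q2, 0) = (q2, 0, L) → [q2]□0111□
Step 10: δ(q2, □) = (qA, □, R) → □[qA]0111□

The machine reaches the accept state qA and halts.

The machine executed 10 steps before halting.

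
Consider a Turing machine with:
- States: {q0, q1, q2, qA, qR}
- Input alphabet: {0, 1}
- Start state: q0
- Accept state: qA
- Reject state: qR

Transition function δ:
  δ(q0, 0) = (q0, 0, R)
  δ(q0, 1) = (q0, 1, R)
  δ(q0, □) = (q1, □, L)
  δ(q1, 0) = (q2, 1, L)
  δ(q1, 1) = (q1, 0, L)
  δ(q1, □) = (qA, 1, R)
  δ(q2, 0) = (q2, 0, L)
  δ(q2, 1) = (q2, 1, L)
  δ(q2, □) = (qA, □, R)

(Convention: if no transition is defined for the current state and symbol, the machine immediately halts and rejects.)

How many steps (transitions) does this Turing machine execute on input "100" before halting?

Execution trace:
Initial: [q0]100
Step 1: δ(q0, 1) = (q0, 1, R) → 1[q0]00
Step 2: δ(q0, 0) = (q0, 0, R) → 10[q0]0
Step 3: δ(q0, 0) = (q0, 0, R) → 100[q0]□
Step 4: δ(q0, □) = (q1, □, L) → 10[q1]0□
Step 5: δ(q1, 0) = (q2, 1, L) → 1[q2]01□
Step 6: δ(q2, 0) = (q2, 0, L) → [q2]101□
Step 7: δ(q2, 1) = (q2, 1, L) → [q2]□101□
Step 8: δ(q2, □) = (qA, □, R) → □[qA]101□

The machine reaches the accept state qA and halts.

The machine executed 8 steps before halting.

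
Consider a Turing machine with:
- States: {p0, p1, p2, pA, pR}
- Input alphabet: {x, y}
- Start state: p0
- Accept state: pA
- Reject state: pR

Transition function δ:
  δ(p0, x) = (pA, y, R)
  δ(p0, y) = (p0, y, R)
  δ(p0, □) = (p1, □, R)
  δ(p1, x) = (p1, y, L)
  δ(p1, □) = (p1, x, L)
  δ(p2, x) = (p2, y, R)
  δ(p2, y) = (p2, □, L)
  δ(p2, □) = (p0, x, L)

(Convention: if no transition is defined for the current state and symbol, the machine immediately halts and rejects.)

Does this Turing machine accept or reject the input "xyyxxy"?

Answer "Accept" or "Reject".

Execution trace:
Initial: [p0]xyyxxy
Step 1: δ(p0, x) = (pA, y, R) → y[pA]yyxxy

The machine reaches the accept state pA and halts.

Answer: Accept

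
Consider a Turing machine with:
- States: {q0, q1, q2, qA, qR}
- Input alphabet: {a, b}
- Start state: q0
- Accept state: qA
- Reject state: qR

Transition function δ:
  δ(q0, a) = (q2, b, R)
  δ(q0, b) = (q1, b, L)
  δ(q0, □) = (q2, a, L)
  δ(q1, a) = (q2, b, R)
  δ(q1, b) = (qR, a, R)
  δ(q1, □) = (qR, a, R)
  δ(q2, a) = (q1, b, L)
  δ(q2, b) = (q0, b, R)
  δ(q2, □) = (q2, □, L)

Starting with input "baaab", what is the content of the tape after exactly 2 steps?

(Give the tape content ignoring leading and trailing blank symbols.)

Execution trace:
Initial: [q0]baaab
Step 1: δ(q0, b) = (q1, b, L) → [q1]□baaab
Step 2: δ(q1, □) = (qR, a, R) → a[qR]baaab

The machine reaches the reject state qR and halts.

After 2 steps, the tape (ignoring leading/trailing blanks) is: abaaab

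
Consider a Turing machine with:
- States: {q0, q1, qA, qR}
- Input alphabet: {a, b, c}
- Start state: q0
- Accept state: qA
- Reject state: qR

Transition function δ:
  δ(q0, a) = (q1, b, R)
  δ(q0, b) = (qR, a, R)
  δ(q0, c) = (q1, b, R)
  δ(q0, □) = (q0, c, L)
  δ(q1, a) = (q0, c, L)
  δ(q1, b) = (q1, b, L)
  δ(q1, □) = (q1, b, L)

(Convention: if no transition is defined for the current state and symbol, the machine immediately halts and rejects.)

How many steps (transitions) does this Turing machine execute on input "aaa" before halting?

Execution trace:
Initial: [q0]aaa
Step 1: δ(q0, a) = (q1, b, R) → b[q1]aa
Step 2: δ(q1, a) = (q0, c, L) → [q0]bca
Step 3: δ(q0, b) = (qR, a, R) → a[qR]ca

The machine reaches the reject state qR and halts.

The machine executed 3 steps before halting.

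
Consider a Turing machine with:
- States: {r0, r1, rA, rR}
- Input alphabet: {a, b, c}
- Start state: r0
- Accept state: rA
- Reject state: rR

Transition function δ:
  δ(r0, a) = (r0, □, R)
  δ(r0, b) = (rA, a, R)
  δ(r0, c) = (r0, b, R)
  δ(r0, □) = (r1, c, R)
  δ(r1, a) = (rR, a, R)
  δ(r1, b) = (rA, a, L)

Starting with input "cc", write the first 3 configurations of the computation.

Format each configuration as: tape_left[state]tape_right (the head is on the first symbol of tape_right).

Transitions applied:
Step 1: δ(r0, c) = (r0, b, R)
Step 2: δ(r0, c) = (r0, b, R)

The first 3 configurations are:
[r0]cc ⊢ b[r0]c ⊢ bb[r0]□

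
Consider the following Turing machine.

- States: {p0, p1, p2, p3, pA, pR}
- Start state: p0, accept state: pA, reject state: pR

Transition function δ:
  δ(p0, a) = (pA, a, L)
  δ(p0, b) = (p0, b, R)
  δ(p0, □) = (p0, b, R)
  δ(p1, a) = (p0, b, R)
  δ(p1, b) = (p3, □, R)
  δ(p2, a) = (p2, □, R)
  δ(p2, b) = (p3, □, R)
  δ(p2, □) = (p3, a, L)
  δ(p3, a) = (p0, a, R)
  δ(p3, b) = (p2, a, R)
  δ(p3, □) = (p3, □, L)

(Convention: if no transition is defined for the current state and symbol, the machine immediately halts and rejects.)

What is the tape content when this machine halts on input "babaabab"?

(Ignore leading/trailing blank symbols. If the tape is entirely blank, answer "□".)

Execution trace:
Initial: [p0]babaabab
Step 1: δ(p0, b) = (p0, b, R) → b[p0]abaabab
Step 2: δ(p0, a) = (pA, a, L) → [pA]babaabab

The machine reaches the accept state pA and halts.

Final tape (ignoring leading/trailing blanks): babaabab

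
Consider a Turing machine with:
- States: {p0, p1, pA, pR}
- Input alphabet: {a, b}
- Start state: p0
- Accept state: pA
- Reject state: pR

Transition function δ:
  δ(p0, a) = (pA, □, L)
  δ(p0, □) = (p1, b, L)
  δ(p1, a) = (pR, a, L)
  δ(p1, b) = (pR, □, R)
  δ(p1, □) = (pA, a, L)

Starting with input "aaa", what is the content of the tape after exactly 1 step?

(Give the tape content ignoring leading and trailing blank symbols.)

Execution trace:
Initial: [p0]aaa
Step 1: δ(p0, a) = (pA, □, L) → [pA]□□aa

The machine reaches the accept state pA and halts.

After 1 step, the tape (ignoring leading/trailing blanks) is: aa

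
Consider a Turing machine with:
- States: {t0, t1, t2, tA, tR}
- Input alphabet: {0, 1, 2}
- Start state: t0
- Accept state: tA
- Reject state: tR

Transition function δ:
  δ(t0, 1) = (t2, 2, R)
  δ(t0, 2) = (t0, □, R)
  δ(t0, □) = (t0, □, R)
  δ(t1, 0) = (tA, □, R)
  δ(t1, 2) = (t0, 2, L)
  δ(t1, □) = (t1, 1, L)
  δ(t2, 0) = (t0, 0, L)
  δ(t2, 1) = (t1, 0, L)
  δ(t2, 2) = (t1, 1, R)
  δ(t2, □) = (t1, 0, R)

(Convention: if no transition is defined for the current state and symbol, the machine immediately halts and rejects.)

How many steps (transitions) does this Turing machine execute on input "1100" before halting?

Execution trace:
Initial: [t0]1100
Step 1: δ(t0, 1) = (t2, 2, R) → 2[t2]100
Step 2: δ(t2, 1) = (t1, 0, L) → [t1]2000
Step 3: δ(t1, 2) = (t0, 2, L) → [t0]□2000
Step 4: δ(t0, □) = (t0, □, R) → □[t0]2000
Step 5: δ(t0, 2) = (t0, □, R) → □□[t0]000

No transition is defined for δ(t0, 0). By convention the machine halts and rejects.

The machine executed 5 steps before halting.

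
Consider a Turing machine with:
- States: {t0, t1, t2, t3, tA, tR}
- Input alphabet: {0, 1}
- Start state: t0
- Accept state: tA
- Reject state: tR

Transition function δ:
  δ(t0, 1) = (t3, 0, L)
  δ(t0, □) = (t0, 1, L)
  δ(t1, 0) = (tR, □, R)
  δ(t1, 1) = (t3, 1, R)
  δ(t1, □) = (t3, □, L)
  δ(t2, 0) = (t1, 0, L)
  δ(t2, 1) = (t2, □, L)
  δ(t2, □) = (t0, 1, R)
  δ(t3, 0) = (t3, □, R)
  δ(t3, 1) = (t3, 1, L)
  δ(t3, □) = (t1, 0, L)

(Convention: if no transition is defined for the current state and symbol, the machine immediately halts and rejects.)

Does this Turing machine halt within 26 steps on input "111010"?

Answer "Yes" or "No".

Execution trace:
Initial: [t0]111010
Step 1: δ(t0, 1) = (t3, 0, L) → [t3]□011010
Step 2: δ(t3, □) = (t1, 0, L) → [t1]□0011010
Step 3: δ(t1, □) = (t3, □, L) → [t3]□□0011010
Step 4: δ(t3, □) = (t1, 0, L) → [t1]□0□0011010
Step 5: δ(t1, □) = (t3, □, L) → [t3]□□0□0011010
Step 6: δ(t3, □) = (t1, 0, L) → [t1]□0□0□0011010
Step 7: δ(t1, □) = (t3, □, L) → [t3]□□0□0□0011010
Step 8: δ(t3, □) = (t1, 0, L) → [t1]□0□0□0□0011010
Step 9: δ(t1, □) = (t3, □, L) → [t3]□□0□0□0□0011010
Step 10: δ(t3, □) = (t1, 0, L) → [t1]□0□0□0□0□0011010
Step 11: δ(t1, □) = (t3, □, L) → [t3]□□0□0□0□0□0011010
Step 12: δ(t3, □) = (t1, 0, L) → [t1]□0□0□0□0□0□0011010
Step 13: δ(t1, □) = (t3, □, L) → [t3]□□0□0□0□0□0□0011010
Step 14: δ(t3, □) = (t1, 0, L) → [t1]□0□0□0□0□0□0□0011010
Step 15: δ(t1, □) = (t3, □, L) → [t3]□□0□0□0□0□0□0□0011010
Step 16: δ(t3, □) = (t1, 0, L) → [t1]□0□0□0□0□0□0□0□0011010
Step 17: δ(t1, □) = (t3, □, L) → [t3]□□0□0□0□0□0□0□0□0011010
Step 18: δ(t3, □) = (t1, 0, L) → [t1]□0□0□0□0□0□0□0□0□0011010
Step 19: δ(t1, □) = (t3, □, L) → [t3]□□0□0□0□0□0□0□0□0□0011010
Step 20: δ(t3, □) = (t1, 0, L) → [t1]□0□0□0□0□0□0□0□0□0□0011010
Step 21: δ(t1, □) = (t3, □, L) → [t3]□□0□0□0□0□0□0□0□0□0□0011010
Step 22: δ(t3, □) = (t1, 0, L) → [t1]□0□0□0□0□0□0□0□0□0□0□0011010
Step 23: δ(t1, □) = (t3, □, L) → [t3]□□0□0□0□0□0□0□0□0□0□0□0011010
Step 24: δ(t3, □) = (t1, 0, L) → [t1]□0□0□0□0□0□0□0□0□0□0□0□0011010
Step 25: δ(t1, □) = (t3, □, L) → [t3]□□0□0□0□0□0□0□0□0□0□0□0□0011010
Step 26: δ(t3, □) = (t1, 0, L) → [t1]□0□0□0□0□0□0□0□0□0□0□0□0□0011010

The machine has not reached a halting state after 26 steps.
The machine did not halt within the 26-step bound.

Answer: No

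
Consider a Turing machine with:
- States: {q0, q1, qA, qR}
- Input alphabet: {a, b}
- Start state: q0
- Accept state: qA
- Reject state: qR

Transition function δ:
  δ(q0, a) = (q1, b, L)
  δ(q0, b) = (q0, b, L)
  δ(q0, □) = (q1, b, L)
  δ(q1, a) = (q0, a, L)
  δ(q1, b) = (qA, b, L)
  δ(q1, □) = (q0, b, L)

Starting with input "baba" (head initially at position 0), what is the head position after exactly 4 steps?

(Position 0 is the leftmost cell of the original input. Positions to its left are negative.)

Execution trace (head position shown):
Step 0: [q0]baba  (head at position 0)
Step 1: move left → [q0]□baba  (head at position -1)
Step 2: move left → [q1]□bbaba  (head at position -2)
Step 3: move left → [q0]□bbbaba  (head at position -3)
Step 4: move left → [q1]□bbbbaba  (head at position -4)

After 4 steps, the head is at position -4.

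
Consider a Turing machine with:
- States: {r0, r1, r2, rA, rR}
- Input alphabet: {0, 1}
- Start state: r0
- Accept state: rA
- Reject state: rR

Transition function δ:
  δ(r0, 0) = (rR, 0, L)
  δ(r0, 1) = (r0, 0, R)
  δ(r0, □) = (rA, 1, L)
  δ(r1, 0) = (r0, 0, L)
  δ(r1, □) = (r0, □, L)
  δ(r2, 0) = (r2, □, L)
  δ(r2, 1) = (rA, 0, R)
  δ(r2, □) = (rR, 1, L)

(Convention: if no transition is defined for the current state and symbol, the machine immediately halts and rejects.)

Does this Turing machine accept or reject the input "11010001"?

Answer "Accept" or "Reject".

Execution trace:
Initial: [r0]11010001
Step 1: δ(r0, 1) = (r0, 0, R) → 0[r0]1010001
Step 2: δ(r0, 1) = (r0, 0, R) → 00[r0]010001
Step 3: δ(r0, 0) = (rR, 0, L) → 0[rR]0010001

The machine reaches the reject state rR and halts.

Answer: Reject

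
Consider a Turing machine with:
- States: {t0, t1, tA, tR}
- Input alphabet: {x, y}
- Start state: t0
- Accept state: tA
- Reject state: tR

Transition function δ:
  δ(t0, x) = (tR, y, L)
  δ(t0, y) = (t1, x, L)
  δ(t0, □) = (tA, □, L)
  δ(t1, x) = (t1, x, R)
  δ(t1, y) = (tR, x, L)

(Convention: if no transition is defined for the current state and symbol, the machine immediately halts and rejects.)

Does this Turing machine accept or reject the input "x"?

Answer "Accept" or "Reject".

Execution trace:
Initial: [t0]x
Step 1: δ(t0, x) = (tR, y, L) → [tR]□y

The machine reaches the reject state tR and halts.

Answer: Reject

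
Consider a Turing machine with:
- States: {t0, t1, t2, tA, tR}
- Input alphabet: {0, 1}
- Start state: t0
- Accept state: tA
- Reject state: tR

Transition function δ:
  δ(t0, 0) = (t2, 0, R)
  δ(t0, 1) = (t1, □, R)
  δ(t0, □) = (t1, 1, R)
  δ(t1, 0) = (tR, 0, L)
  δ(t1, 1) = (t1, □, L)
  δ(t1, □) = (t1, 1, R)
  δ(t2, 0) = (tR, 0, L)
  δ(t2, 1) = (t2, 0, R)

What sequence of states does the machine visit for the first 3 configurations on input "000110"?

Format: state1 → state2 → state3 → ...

Execution trace:
Initial: [t0]000110
Step 1: δ(t0, 0) = (t2, 0, R) → 0[t2]00110
Step 2: δ(t2, 0) = (tR, 0, L) → [tR]000110

The machine reaches the reject state tR and halts.

State sequence: t0 → t2 → tR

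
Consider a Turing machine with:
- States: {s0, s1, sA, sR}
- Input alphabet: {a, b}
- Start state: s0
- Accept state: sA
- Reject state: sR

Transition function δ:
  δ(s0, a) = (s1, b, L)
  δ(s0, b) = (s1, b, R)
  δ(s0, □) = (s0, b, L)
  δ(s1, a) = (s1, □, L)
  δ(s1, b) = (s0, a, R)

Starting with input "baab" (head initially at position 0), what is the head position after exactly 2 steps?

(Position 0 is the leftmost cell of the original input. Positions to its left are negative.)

Execution trace (head position shown):
Step 0: [s0]baab  (head at position 0)
Step 1: move right → b[s1]aab  (head at position 1)
Step 2: move left → [s1]b□ab  (head at position 0)

After 2 steps, the head is at position 0.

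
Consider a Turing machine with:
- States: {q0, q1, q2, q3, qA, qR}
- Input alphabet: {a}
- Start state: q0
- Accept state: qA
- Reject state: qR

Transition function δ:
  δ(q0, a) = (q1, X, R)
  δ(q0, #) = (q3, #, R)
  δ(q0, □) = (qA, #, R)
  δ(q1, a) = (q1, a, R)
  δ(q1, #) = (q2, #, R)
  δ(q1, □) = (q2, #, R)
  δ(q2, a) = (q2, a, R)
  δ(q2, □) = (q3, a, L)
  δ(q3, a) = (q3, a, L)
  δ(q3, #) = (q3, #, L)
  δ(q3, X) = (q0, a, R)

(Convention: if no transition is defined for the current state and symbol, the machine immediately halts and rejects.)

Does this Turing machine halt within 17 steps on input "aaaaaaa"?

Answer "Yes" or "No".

Execution trace:
Initial: [q0]aaaaaaa
Step 1: δ(q0, a) = (q1, X, R) → X[q1]aaaaaa
Step 2: δ(q1, a) = (q1, a, R) → Xa[q1]aaaaa
Step 3: δ(q1, a) = (q1, a, R) → Xaa[q1]aaaa
Step 4: δ(q1, a) = (q1, a, R) → Xaaa[q1]aaa
Step 5: δ(q1, a) = (q1, a, R) → Xaaaa[q1]aa
Step 6: δ(q1, a) = (q1, a, R) → Xaaaaa[q1]a
Step 7: δ(q1, a) = (q1, a, R) → Xaaaaaa[q1]□
Step 8: δ(q1, □) = (q2, #, R) → Xaaaaaa#[q2]□
Step 9: δ(q2, □) = (q3, a, L) → Xaaaaaa[q3]#a
Step 10: δ(q3, #) = (q3, #, L) → Xaaaaa[q3]a#a
Step 11: δ(q3, a) = (q3, a, L) → Xaaaa[q3]aa#a
Step 12: δ(q3, a) = (q3, a, L) → Xaaa[q3]aaa#a
Step 13: δ(q3, a) = (q3, a, L) → Xaa[q3]aaaa#a
Step 14: δ(q3, a) = (q3, a, L) → Xa[q3]aaaaa#a
Step 15: δ(q3, a) = (q3, a, L) → X[q3]aaaaaa#a
Step 16: δ(q3, a) = (q3, a, L) → [q3]Xaaaaaa#a
Step 17: δ(q3, X) = (q0, a, R) → a[q0]aaaaaa#a

The machine has not reached a halting state after 17 steps.
The machine did not halt within the 17-step bound.

Answer: No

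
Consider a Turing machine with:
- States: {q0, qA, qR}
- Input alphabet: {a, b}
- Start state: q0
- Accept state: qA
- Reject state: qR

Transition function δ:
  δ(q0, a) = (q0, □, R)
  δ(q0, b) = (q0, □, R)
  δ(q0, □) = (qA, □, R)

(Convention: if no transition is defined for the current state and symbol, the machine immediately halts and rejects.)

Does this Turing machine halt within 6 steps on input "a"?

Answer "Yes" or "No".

Execution trace:
Initial: [q0]a
Step 1: δ(q0, a) = (q0, □, R) → □[q0]□
Step 2: δ(q0, □) = (qA, □, R) → □□[qA]□

The machine reaches the accept state qA and halts.
The machine halted after 2 steps (within the 6-step bound).

Answer: Yes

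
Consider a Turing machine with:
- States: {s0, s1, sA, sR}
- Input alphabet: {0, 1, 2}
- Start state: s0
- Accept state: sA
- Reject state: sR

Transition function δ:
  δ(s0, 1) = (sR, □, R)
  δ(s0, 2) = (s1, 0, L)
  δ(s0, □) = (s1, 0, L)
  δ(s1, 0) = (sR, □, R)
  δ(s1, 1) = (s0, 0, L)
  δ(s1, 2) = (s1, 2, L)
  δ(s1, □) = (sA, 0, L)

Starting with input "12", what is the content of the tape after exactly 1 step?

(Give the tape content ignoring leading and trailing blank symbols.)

Execution trace:
Initial: [s0]12
Step 1: δ(s0, 1) = (sR, □, R) → □[sR]2

The machine reaches the reject state sR and halts.

After 1 step, the tape (ignoring leading/trailing blanks) is: 2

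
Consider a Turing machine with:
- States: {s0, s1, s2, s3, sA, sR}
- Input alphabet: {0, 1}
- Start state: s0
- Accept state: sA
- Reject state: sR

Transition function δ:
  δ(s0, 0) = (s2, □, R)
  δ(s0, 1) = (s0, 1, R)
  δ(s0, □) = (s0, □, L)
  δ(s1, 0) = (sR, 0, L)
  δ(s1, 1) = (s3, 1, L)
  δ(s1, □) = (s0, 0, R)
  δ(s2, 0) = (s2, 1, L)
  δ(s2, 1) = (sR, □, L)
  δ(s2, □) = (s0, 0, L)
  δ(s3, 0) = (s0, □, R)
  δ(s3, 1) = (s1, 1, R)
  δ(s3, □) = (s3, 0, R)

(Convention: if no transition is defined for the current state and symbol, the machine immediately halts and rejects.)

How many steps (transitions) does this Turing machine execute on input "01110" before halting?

Execution trace:
Initial: [s0]01110
Step 1: δ(s0, 0) = (s2, □, R) → □[s2]1110
Step 2: δ(s2, 1) = (sR, □, L) → [sR]□□110

The machine reaches the reject state sR and halts.

The machine executed 2 steps before halting.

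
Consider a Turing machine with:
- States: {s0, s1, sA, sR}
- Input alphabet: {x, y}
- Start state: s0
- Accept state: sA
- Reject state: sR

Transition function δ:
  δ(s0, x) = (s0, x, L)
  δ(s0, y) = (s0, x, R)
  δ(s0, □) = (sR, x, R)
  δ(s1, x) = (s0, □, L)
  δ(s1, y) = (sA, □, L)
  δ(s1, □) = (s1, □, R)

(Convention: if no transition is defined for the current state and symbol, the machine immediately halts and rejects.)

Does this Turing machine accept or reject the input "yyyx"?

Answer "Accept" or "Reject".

Execution trace:
Initial: [s0]yyyx
Step 1: δ(s0, y) = (s0, x, R) → x[s0]yyx
Step 2: δ(s0, y) = (s0, x, R) → xx[s0]yx
Step 3: δ(s0, y) = (s0, x, R) → xxx[s0]x
Step 4: δ(s0, x) = (s0, x, L) → xx[s0]xx
Step 5: δ(s0, x) = (s0, x, L) → x[s0]xxx
Step 6: δ(s0, x) = (s0, x, L) → [s0]xxxx
Step 7: δ(s0, x) = (s0, x, L) → [s0]□xxxx
Step 8: δ(s0, □) = (sR, x, R) → x[sR]xxxx

The machine reaches the reject state sR and halts.

Answer: Reject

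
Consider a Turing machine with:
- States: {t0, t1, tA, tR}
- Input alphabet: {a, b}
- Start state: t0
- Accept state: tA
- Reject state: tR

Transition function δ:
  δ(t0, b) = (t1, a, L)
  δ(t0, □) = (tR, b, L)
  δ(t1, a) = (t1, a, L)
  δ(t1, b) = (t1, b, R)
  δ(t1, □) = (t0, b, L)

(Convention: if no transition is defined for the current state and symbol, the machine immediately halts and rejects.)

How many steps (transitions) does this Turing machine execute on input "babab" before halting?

Execution trace:
Initial: [t0]babab
Step 1: δ(t0, b) = (t1, a, L) → [t1]□aabab
Step 2: δ(t1, □) = (t0, b, L) → [t0]□baabab
Step 3: δ(t0, □) = (tR, b, L) → [tR]□bbaabab

The machine reaches the reject state tR and halts.

The machine executed 3 steps before halting.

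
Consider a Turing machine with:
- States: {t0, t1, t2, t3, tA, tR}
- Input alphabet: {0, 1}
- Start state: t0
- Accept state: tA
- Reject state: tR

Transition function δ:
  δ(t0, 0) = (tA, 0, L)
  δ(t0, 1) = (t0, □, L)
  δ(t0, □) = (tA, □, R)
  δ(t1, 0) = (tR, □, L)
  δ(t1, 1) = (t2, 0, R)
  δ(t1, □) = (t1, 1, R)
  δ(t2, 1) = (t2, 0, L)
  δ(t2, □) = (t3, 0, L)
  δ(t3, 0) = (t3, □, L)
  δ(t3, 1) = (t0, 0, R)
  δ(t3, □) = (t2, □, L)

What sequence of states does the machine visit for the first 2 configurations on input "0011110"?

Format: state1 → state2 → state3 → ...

Execution trace:
Initial: [t0]0011110
Step 1: δ(t0, 0) = (tA, 0, L) → [tA]□0011110

The machine reaches the accept state tA and halts.

State sequence: t0 → tA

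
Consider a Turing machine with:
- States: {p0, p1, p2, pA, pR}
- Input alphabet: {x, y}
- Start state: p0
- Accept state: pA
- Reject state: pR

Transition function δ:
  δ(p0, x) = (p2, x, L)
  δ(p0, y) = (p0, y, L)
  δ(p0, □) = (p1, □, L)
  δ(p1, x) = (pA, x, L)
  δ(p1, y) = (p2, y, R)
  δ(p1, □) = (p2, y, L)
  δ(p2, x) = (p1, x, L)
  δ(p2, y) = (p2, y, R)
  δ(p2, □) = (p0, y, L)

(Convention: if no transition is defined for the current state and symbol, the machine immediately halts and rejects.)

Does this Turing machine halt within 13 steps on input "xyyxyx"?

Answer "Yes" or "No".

Execution trace:
Initial: [p0]xyyxyx
Step 1: δ(p0, x) = (p2, x, L) → [p2]□xyyxyx
Step 2: δ(p2, □) = (p0, y, L) → [p0]□yxyyxyx
Step 3: δ(p0, □) = (p1, □, L) → [p1]□□yxyyxyx
Step 4: δ(p1, □) = (p2, y, L) → [p2]□y□yxyyxyx
Step 5: δ(p2, □) = (p0, y, L) → [p0]□yy□yxyyxyx
Step 6: δ(p0, □) = (p1, □, L) → [p1]□□yy□yxyyxyx
Step 7: δ(p1, □) = (p2, y, L) → [p2]□y□yy□yxyyxyx
Step 8: δ(p2, □) = (p0, y, L) → [p0]□yy□yy□yxyyxyx
Step 9: δ(p0, □) = (p1, □, L) → [p1]□□yy□yy□yxyyxyx
Step 10: δ(p1, □) = (p2, y, L) → [p2]□y□yy□yy□yxyyxyx
Step 11: δ(p2, □) = (p0, y, L) → [p0]□yy□yy□yy□yxyyxyx
Step 12: δ(p0, □) = (p1, □, L) → [p1]□□yy□yy□yy□yxyyxyx
Step 13: δ(p1, □) = (p2, y, L) → [p2]□y□yy□yy□yy□yxyyxyx

The machine has not reached a halting state after 13 steps.
The machine did not halt within the 13-step bound.

Answer: No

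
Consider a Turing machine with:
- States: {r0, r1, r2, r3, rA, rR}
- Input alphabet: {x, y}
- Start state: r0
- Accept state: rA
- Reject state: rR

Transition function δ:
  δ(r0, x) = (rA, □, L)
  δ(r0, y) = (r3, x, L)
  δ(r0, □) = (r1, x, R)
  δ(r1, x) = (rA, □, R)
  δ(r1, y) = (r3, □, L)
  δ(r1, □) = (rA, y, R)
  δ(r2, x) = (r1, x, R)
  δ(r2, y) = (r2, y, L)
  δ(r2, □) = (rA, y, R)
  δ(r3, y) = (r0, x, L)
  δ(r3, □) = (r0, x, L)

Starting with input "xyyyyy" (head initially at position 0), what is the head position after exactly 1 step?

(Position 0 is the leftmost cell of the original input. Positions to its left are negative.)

Execution trace (head position shown):
Step 0: [r0]xyyyyy  (head at position 0)
Step 1: move left → [rA]□□yyyyy  (head at position -1)

After 1 step, the head is at position -1.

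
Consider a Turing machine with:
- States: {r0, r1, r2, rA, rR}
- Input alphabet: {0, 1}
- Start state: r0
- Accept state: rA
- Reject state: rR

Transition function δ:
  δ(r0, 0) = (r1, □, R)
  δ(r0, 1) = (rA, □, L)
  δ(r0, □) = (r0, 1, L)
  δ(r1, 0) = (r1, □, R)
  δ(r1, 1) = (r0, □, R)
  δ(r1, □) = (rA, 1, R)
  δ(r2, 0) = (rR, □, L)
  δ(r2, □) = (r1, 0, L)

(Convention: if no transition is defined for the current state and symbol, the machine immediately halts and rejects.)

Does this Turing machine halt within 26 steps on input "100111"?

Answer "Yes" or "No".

Execution trace:
Initial: [r0]100111
Step 1: δ(r0, 1) = (rA, □, L) → [rA]□□00111

The machine reaches the accept state rA and halts.
The machine halted after 1 step (within the 26-step bound).

Answer: Yes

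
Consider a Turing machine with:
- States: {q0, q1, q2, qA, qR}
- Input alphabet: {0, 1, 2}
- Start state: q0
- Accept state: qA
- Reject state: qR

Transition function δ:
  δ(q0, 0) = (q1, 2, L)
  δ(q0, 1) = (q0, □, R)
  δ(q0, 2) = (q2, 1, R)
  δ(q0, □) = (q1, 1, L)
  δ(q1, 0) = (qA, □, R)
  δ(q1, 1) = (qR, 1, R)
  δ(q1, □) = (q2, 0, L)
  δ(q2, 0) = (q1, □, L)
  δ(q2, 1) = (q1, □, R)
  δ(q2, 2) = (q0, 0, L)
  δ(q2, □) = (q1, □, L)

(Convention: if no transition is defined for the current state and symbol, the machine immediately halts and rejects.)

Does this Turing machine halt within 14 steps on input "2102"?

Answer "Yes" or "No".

Execution trace:
Initial: [q0]2102
Step 1: δ(q0, 2) = (q2, 1, R) → 1[q2]102
Step 2: δ(q2, 1) = (q1, □, R) → 1□[q1]02
Step 3: δ(q1, 0) = (qA, □, R) → 1□□[qA]2

The machine reaches the accept state qA and halts.
The machine halted after 3 steps (within the 14-step bound).

Answer: Yes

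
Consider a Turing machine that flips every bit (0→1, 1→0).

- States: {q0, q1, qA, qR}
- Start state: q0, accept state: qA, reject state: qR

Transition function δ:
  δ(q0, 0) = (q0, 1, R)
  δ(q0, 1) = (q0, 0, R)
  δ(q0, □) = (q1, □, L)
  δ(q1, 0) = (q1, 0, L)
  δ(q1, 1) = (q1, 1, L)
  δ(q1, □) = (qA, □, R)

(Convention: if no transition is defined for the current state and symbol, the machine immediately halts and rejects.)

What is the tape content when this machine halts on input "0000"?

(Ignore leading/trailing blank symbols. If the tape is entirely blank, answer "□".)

Execution trace:
Initial: [q0]0000
Step 1: δ(q0, 0) = (q0, 1, R) → 1[q0]000
Step 2: δ(q0, 0) = (q0, 1, R) → 11[q0]00
Step 3: δ(q0, 0) = (q0, 1, R) → 111[q0]0
Step 4: δ(q0, 0) = (q0, 1, R) → 1111[q0]□
Step 5: δ(q0, □) = (q1, □, L) → 111[q1]1□
Step 6: δ(q1, 1) = (q1, 1, L) → 11[q1]11□
Step 7: δ(q1, 1) = (q1, 1, L) → 1[q1]111□
Step 8: δ(q1, 1) = (q1, 1, L) → [q1]1111□
Step 9: δ(q1, 1) = (q1, 1, L) → [q1]□1111□
Step 10: δ(q1, □) = (qA, □, R) → □[qA]1111□

The machine reaches the accept state qA and halts.

Final tape (ignoring leading/trailing blanks): 1111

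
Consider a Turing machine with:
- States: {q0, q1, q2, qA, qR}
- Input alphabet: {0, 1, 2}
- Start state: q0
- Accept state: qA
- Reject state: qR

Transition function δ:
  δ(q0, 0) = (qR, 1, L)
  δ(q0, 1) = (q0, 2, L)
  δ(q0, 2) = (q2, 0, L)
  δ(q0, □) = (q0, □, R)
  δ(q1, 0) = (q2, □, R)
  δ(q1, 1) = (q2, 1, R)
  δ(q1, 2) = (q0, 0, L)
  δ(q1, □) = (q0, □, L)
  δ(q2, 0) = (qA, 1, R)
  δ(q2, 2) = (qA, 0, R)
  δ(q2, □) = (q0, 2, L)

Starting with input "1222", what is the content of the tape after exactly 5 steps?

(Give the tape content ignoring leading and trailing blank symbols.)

Execution trace:
Initial: [q0]1222
Step 1: δ(q0, 1) = (q0, 2, L) → [q0]□2222
Step 2: δ(q0, □) = (q0, □, R) → □[q0]2222
Step 3: δ(q0, 2) = (q2, 0, L) → [q2]□0222
Step 4: δ(q2, □) = (q0, 2, L) → [q0]□20222
Step 5: δ(q0, □) = (q0, □, R) → □[q0]20222

After 5 steps, the tape (ignoring leading/trailing blanks) is: 20222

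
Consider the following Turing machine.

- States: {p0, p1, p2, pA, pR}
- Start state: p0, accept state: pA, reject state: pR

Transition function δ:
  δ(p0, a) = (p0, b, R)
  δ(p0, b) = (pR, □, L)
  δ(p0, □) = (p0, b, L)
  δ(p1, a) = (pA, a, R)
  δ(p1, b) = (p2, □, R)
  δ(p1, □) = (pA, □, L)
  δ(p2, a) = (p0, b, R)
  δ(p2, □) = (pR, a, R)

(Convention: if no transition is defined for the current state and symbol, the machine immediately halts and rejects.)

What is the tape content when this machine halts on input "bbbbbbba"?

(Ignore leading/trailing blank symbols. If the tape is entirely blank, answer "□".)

Execution trace:
Initial: [p0]bbbbbbba
Step 1: δ(p0, b) = (pR, □, L) → [pR]□□bbbbbba

The machine reaches the reject state pR and halts.

Final tape (ignoring leading/trailing blanks): bbbbbba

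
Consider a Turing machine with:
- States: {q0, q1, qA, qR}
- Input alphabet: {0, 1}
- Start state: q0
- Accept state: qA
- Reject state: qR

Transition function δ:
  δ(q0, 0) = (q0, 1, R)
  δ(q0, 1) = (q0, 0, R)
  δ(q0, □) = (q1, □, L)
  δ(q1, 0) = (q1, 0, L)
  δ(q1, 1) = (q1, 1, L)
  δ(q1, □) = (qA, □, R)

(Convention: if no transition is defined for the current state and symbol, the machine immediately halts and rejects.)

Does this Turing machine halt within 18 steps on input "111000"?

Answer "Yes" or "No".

Execution trace:
Initial: [q0]111000
Step 1: δ(q0, 1) = (q0, 0, R) → 0[q0]11000
Step 2: δ(q0, 1) = (q0, 0, R) → 00[q0]1000
Step 3: δ(q0, 1) = (q0, 0, R) → 000[q0]000
Step 4: δ(q0, 0) = (q0, 1, R) → 0001[q0]00
Step 5: δ(q0, 0) = (q0, 1, R) → 00011[q0]0
Step 6: δ(q0, 0) = (q0, 1, R) → 000111[q0]□
Step 7: δ(q0, □) = (q1, □, L) → 00011[q1]1□
Step 8: δ(q1, 1) = (q1, 1, L) → 0001[q1]11□
Step 9: δ(q1, 1) = (q1, 1, L) → 000[q1]111□
Step 10: δ(q1, 1) = (q1, 1, L) → 00[q1]0111□
Step 11: δ(q1, 0) = (q1, 0, L) → 0[q1]00111□
Step 12: δ(q1, 0) = (q1, 0, L) → [q1]000111□
Step 13: δ(q1, 0) = (q1, 0, L) → [q1]□000111□
Step 14: δ(q1, □) = (qA, □, R) → □[qA]000111□

The machine reaches the accept state qA and halts.
The machine halted after 14 steps (within the 18-step bound).

Answer: Yes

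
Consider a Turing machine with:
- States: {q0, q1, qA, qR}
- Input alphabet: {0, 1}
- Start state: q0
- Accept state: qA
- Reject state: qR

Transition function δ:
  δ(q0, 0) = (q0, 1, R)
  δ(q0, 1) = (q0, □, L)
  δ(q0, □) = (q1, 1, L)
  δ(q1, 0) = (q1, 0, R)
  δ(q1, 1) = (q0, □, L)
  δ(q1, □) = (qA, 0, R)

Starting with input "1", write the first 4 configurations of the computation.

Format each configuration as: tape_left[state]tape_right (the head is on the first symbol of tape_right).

Transitions applied:
Step 1: δ(q0, 1) = (q0, □, L)
Step 2: δ(q0, □) = (q1, 1, L)
Step 3: δ(q1, □) = (qA, 0, R)

The first 4 configurations are:
[q0]1 ⊢ [q0]□□ ⊢ [q1]□1□ ⊢ 0[qA]1□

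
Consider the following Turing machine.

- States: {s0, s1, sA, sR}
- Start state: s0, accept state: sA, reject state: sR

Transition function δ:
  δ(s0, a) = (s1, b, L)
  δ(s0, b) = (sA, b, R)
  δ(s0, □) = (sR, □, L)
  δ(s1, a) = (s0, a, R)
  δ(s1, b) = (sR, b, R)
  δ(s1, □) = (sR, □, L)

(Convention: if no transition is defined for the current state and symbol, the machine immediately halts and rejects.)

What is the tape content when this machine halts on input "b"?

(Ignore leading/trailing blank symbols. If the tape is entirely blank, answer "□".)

Execution trace:
Initial: [s0]b
Step 1: δ(s0, b) = (sA, b, R) → b[sA]□

The machine reaches the accept state sA and halts.

Final tape (ignoring leading/trailing blanks): b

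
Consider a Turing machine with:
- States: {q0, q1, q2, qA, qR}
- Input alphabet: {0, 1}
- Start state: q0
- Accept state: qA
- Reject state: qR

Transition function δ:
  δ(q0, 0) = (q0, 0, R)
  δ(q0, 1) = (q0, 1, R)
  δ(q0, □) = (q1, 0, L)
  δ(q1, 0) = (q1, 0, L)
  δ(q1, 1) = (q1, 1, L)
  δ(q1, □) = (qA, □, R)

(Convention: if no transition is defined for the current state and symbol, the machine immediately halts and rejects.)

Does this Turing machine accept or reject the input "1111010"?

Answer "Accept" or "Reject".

Execution trace:
Initial: [q0]1111010
Step 1: δ(q0, 1) = (q0, 1, R) → 1[q0]111010
Step 2: δ(q0, 1) = (q0, 1, R) → 11[q0]11010
Step 3: δ(q0, 1) = (q0, 1, R) → 111[q0]1010
Step 4: δ(q0, 1) = (q0, 1, R) → 1111[q0]010
Step 5: δ(q0, 0) = (q0, 0, R) → 11110[q0]10
Step 6: δ(q0, 1) = (q0, 1, R) → 111101[q0]0
Step 7: δ(q0, 0) = (q0, 0, R) → 1111010[q0]□
Step 8: δ(q0, □) = (q1, 0, L) → 111101[q1]00
Step 9: δ(q1, 0) = (q1, 0, L) → 11110[q1]100
Step 10: δ(q1, 1) = (q1, 1, L) → 1111[q1]0100
Step 11: δ(q1, 0) = (q1, 0, L) → 111[q1]10100
Step 12: δ(q1, 1) = (q1, 1, L) → 11[q1]110100
Step 13: δ(q1, 1) = (q1, 1, L) → 1[q1]1110100
Step 14: δ(q1, 1) = (q1, 1, L) → [q1]11110100
Step 15: δ(q1, 1) = (q1, 1, L) → [q1]□11110100
Step 16: δ(q1, □) = (qA, □, R) → □[qA]11110100

The machine reaches the accept state qA and halts.

Answer: Accept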